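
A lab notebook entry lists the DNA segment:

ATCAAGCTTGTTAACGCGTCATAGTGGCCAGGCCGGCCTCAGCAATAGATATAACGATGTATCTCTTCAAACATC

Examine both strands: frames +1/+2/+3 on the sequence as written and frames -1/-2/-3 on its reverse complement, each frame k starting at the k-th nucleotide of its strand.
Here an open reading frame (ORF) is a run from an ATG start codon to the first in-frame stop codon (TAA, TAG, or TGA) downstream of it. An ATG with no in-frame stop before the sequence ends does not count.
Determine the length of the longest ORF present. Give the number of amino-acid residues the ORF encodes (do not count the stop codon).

Reverse complement (5'→3'): GATGTTTGAAGAGATACATCGTTATATCTATTGCTGAGGCCGGCCTGGCCACTATGACGCGTTAACAAGCTTGAT
Frame +1: ATC AAG CTT GTT AAC GCG TCA TAG TGG CCA GGC CGG CCT CAG CAA TAG ATA TAA CGA TGT ATC TCT TCA AAC ATC — no ATG→stop ORF.
Frame +2: TCA AGC TTG TTA ACG CGT CAT AGT GGC CAG GCC GGC CTC AGC AAT AGA TAT AAC GAT GTA TCT CTT CAA ACA — no ATG→stop ORF.
Frame +3: CAA GCT TGT TAA CGC GTC ATA GTG GCC AGG CCG GCC TCA GCA ATA GAT ATA ACG ATG TAT CTC TTC AAA CAT — no ATG→stop ORF.
Frame -1: GAT GTT TGA AGA GAT ACA TCG TTA TAT CTA TTG CTG AGG CCG GCC TGG CCA CTA TGA CGC GTT AAC AAG CTT GAT — no ATG→stop ORF.
Frame -2: ATG TTT GAA GAG ATA CAT CGT TAT ATC TAT TGC TGA GGC CGG CCT GGC CAC TAT GAC GCG TTA ACA AGC TTG — ATG at 2, stop TGA at 35 → 36 nt.
Frame -3: TGT TTG AAG AGA TAC ATC GTT ATA TCT ATT GCT GAG GCC GGC CTG GCC ACT ATG ACG CGT TAA CAA GCT TGA — ATG at 54, stop TAA at 63 → 12 nt.
Longest: frame -2, positions 2–37, 36 nt = 12 codons = 11 aa. → 11 amino acids.

11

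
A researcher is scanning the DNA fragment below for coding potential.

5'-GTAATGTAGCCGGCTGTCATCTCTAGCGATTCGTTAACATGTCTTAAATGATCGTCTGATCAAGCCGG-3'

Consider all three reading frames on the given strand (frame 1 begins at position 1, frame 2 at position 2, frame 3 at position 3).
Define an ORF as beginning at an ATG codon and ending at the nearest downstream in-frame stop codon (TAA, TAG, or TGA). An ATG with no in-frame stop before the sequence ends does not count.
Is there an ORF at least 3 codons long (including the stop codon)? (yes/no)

yes

Frame 1: GTA ATG TAG CCG GCT GTC ATC TCT AGC GAT TCG TTA ACA TGT CTT AAA TGA TCG TCT GAT CAA GCC — ATG at 4, stop TAG at 7 → 6 nt.
Frame 2: TAA TGT AGC CGG CTG TCA TCT CTA GCG ATT CGT TAA CAT GTC TTA AAT GAT CGT CTG ATC AAG CCG — no ATG→stop ORF.
Frame 3: AAT GTA GCC GGC TGT CAT CTC TAG CGA TTC GTT AAC ATG TCT TAA ATG ATC GTC TGA TCA AGC CGG — ATG at 39, stop TAA at 45 → 9 nt; ATG at 48, stop TGA at 57 → 12 nt.
Frame 3 has an ORF of 3 codons (positions 39–47) ≥ 3, so yes.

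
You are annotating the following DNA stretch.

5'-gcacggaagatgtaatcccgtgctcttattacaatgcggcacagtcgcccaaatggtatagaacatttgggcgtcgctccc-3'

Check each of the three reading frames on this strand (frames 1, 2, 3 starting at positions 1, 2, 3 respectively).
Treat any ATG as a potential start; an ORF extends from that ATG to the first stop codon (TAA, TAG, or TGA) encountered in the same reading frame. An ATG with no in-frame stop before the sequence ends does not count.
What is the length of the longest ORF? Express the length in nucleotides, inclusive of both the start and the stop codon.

Frame 1: GCA CGG AAG ATG TAA TCC CGT GCT CTT ATT ACA ATG CGG CAC AGT CGC CCA AAT GGT ATA GAA CAT TTG GGC GTC GCT CCC — ATG at 10, stop TAA at 13 → 6 nt.
Frame 2: CAC GGA AGA TGT AAT CCC GTG CTC TTA TTA CAA TGC GGC ACA GTC GCC CAA ATG GTA TAG AAC ATT TGG GCG TCG CTC — ATG at 53, stop TAG at 59 → 9 nt.
Frame 3: ACG GAA GAT GTA ATC CCG TGC TCT TAT TAC AAT GCG GCA CAG TCG CCC AAA TGG TAT AGA ACA TTT GGG CGT CGC TCC — no ATG→stop ORF.
Longest: frame 2, positions 53–61, 9 nt = 3 codons = 2 aa. → 9 nucleotides.

9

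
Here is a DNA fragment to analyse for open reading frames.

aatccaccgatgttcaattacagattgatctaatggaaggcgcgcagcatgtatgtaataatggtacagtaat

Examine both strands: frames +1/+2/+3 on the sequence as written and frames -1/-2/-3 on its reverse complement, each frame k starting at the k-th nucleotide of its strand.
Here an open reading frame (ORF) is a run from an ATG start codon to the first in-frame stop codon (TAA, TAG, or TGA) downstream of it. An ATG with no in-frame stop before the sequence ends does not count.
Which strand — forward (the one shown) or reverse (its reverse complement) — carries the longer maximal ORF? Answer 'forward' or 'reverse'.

forward

Reverse complement (5'→3'): ATTACTGTACCATTATTACATACATGCTGCGCGCCTTCCATTAGATCAATCTGTAATTGAACATCGGTGGATT
Frame +1: AAT CCA CCG ATG TTC AAT TAC AGA TTG ATC TAA TGG AAG GCG CGC AGC ATG TAT GTA ATA ATG GTA CAG TAA — ATG at 10, stop TAA at 31 → 24 nt; ATG at 49, stop TAA at 70 → 24 nt; ATG at 61, stop TAA at 70 → 12 nt.
Frame +2: ATC CAC CGA TGT TCA ATT ACA GAT TGA TCT AAT GGA AGG CGC GCA GCA TGT ATG TAA TAA TGG TAC AGT AAT — ATG at 53, stop TAA at 56 → 6 nt.
Frame +3: TCC ACC GAT GTT CAA TTA CAG ATT GAT CTA ATG GAA GGC GCG CAG CAT GTA TGT AAT AAT GGT ACA GTA — no ATG→stop ORF.
Frame -1: ATT ACT GTA CCA TTA TTA CAT ACA TGC TGC GCG CCT TCC ATT AGA TCA ATC TGT AAT TGA ACA TCG GTG GAT — no ATG→stop ORF.
Frame -2: TTA CTG TAC CAT TAT TAC ATA CAT GCT GCG CGC CTT CCA TTA GAT CAA TCT GTA ATT GAA CAT CGG TGG ATT — no ATG→stop ORF.
Frame -3: TAC TGT ACC ATT ATT ACA TAC ATG CTG CGC GCC TTC CAT TAG ATC AAT CTG TAA TTG AAC ATC GGT GGA — ATG at 24, stop TAG at 42 → 21 nt.
Forward-strand max 24 nt; reverse-strand max 21 nt. The forward strand has the longer ORF.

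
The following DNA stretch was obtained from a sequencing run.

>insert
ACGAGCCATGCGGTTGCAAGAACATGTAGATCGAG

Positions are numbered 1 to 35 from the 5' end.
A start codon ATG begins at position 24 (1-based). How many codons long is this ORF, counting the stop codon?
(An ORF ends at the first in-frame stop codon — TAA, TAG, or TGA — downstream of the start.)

Codons from position 24: ATG (24–26), TAG (27–29).
TAG is the first in-frame stop; that's 2 codons including the stop.

2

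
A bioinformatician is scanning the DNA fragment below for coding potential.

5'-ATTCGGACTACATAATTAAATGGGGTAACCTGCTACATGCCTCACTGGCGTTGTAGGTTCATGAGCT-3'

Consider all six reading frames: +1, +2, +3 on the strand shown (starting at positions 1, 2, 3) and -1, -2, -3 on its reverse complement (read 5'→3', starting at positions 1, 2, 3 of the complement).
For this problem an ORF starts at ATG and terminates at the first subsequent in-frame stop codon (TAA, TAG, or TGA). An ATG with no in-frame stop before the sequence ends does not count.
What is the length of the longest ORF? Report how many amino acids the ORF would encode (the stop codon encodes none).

Reverse complement (5'→3'): AGCTCATGAACCTACAACGCCAGTGAGGCATGTAGCAGGTTACCCCATTTAATTATGTAGTCCGAAT
Frame +1: ATT CGG ACT ACA TAA TTA AAT GGG GTA ACC TGC TAC ATG CCT CAC TGG CGT TGT AGG TTC ATG AGC — no ATG→stop ORF.
Frame +2: TTC GGA CTA CAT AAT TAA ATG GGG TAA CCT GCT ACA TGC CTC ACT GGC GTT GTA GGT TCA TGA GCT — ATG at 20, stop TAA at 26 → 9 nt.
Frame +3: TCG GAC TAC ATA ATT AAA TGG GGT AAC CTG CTA CAT GCC TCA CTG GCG TTG TAG GTT CAT GAG — no ATG→stop ORF.
Frame -1: AGC TCA TGA ACC TAC AAC GCC AGT GAG GCA TGT AGC AGG TTA CCC CAT TTA ATT ATG TAG TCC GAA — ATG at 55, stop TAG at 58 → 6 nt.
Frame -2: GCT CAT GAA CCT ACA ACG CCA GTG AGG CAT GTA GCA GGT TAC CCC ATT TAA TTA TGT AGT CCG AAT — no ATG→stop ORF.
Frame -3: CTC ATG AAC CTA CAA CGC CAG TGA GGC ATG TAG CAG GTT ACC CCA TTT AAT TAT GTA GTC CGA — ATG at 6, stop TGA at 24 → 21 nt; ATG at 30, stop TAG at 33 → 6 nt.
Longest: frame -3, positions 6–26, 21 nt = 7 codons = 6 aa. → 6 amino acids.

6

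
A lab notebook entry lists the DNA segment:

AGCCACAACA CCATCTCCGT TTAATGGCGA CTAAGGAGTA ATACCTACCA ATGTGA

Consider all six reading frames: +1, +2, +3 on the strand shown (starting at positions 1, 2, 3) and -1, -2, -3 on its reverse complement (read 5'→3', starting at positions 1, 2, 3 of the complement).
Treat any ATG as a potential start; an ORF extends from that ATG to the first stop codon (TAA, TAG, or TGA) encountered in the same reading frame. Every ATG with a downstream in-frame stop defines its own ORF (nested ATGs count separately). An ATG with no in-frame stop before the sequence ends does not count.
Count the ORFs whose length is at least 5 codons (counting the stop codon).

1

Reverse complement (5'→3'): TCACATTGGTAGGTATTACTCCTTAGTCGCCATTAAACGGAGATGGTGTTGTGGCT
Frame +1: AGC CAC AAC ACC ATC TCC GTT TAA TGG CGA CTA AGG AGT AAT ACC TAC CAA TGT — no ATG→stop ORF.
Frame +2: GCC ACA ACA CCA TCT CCG TTT AAT GGC GAC TAA GGA GTA ATA CCT ACC AAT GTG — no ATG→stop ORF.
Frame +3: CCA CAA CAC CAT CTC CGT TTA ATG GCG ACT AAG GAG TAA TAC CTA CCA ATG TGA — ATG at 24, stop TAA at 39 → 18 nt; ATG at 51, stop TGA at 54 → 6 nt.
Frame -1: TCA CAT TGG TAG GTA TTA CTC CTT AGT CGC CAT TAA ACG GAG ATG GTG TTG TGG — no ATG→stop ORF.
Frame -2: CAC ATT GGT AGG TAT TAC TCC TTA GTC GCC ATT AAA CGG AGA TGG TGT TGT GGC — no ATG→stop ORF.
Frame -3: ACA TTG GTA GGT ATT ACT CCT TAG TCG CCA TTA AAC GGA GAT GGT GTT GTG GCT — no ATG→stop ORF.
ORFs ≥ 5 codons: frame +3 24–41 (6 codons). Count = 1.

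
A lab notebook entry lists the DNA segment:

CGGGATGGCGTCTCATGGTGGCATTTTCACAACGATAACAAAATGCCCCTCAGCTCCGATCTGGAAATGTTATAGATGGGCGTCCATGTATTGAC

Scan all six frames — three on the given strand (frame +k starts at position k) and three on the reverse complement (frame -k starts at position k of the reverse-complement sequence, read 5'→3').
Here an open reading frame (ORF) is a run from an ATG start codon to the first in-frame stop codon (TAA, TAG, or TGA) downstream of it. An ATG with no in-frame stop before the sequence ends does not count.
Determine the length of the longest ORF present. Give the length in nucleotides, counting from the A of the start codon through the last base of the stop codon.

90

Reverse complement (5'→3'): GTCAATACATGGACGCCCATCTATAACATTTCCAGATCGGAGCTGAGGGGCATTTTGTTATCGTTGTGAAAATGCCACCATGAGACGCCATCCCG
Frame +1: CGG GAT GGC GTC TCA TGG TGG CAT TTT CAC AAC GAT AAC AAA ATG CCC CTC AGC TCC GAT CTG GAA ATG TTA TAG ATG GGC GTC CAT GTA TTG — ATG at 43, stop TAG at 73 → 33 nt; ATG at 67, stop TAG at 73 → 9 nt.
Frame +2: GGG ATG GCG TCT CAT GGT GGC ATT TTC ACA ACG ATA ACA AAA TGC CCC TCA GCT CCG ATC TGG AAA TGT TAT AGA TGG GCG TCC ATG TAT TGA — ATG at 5, stop TGA at 92 → 90 nt; ATG at 86, stop TGA at 92 → 9 nt.
Frame +3: GGA TGG CGT CTC ATG GTG GCA TTT TCA CAA CGA TAA CAA AAT GCC CCT CAG CTC CGA TCT GGA AAT GTT ATA GAT GGG CGT CCA TGT ATT GAC — ATG at 15, stop TAA at 36 → 24 nt.
Frame -1: GTC AAT ACA TGG ACG CCC ATC TAT AAC ATT TCC AGA TCG GAG CTG AGG GGC ATT TTG TTA TCG TTG TGA AAA TGC CAC CAT GAG ACG CCA TCC — no ATG→stop ORF.
Frame -2: TCA ATA CAT GGA CGC CCA TCT ATA ACA TTT CCA GAT CGG AGC TGA GGG GCA TTT TGT TAT CGT TGT GAA AAT GCC ACC ATG AGA CGC CAT CCC — no ATG→stop ORF.
Frame -3: CAA TAC ATG GAC GCC CAT CTA TAA CAT TTC CAG ATC GGA GCT GAG GGG CAT TTT GTT ATC GTT GTG AAA ATG CCA CCA TGA GAC GCC ATC CCG — ATG at 9, stop TAA at 24 → 18 nt; ATG at 72, stop TGA at 81 → 12 nt.
Longest: frame +2, positions 5–94, 90 nt = 30 codons = 29 aa. → 90 nucleotides.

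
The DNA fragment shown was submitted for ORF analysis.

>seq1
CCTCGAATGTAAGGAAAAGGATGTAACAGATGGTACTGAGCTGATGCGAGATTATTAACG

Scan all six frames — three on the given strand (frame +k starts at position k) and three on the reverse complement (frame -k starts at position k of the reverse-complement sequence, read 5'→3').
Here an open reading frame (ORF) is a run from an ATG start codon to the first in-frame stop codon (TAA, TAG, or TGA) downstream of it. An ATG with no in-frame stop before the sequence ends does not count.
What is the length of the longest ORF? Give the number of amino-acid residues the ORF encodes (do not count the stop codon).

Reverse complement (5'→3'): CGTTAATAATCTCGCATCAGCTCAGTACCATCTGTTACATCCTTTTCCTTACATTCGAGG
Frame +1: CCT CGA ATG TAA GGA AAA GGA TGT AAC AGA TGG TAC TGA GCT GAT GCG AGA TTA TTA ACG — ATG at 7, stop TAA at 10 → 6 nt.
Frame +2: CTC GAA TGT AAG GAA AAG GAT GTA ACA GAT GGT ACT GAG CTG ATG CGA GAT TAT TAA — ATG at 44, stop TAA at 56 → 15 nt.
Frame +3: TCG AAT GTA AGG AAA AGG ATG TAA CAG ATG GTA CTG AGC TGA TGC GAG ATT ATT AAC — ATG at 21, stop TAA at 24 → 6 nt; ATG at 30, stop TGA at 42 → 15 nt.
Frame -1: CGT TAA TAA TCT CGC ATC AGC TCA GTA CCA TCT GTT ACA TCC TTT TCC TTA CAT TCG AGG — no ATG→stop ORF.
Frame -2: GTT AAT AAT CTC GCA TCA GCT CAG TAC CAT CTG TTA CAT CCT TTT CCT TAC ATT CGA — no ATG→stop ORF.
Frame -3: TTA ATA ATC TCG CAT CAG CTC AGT ACC ATC TGT TAC ATC CTT TTC CTT ACA TTC GAG — no ATG→stop ORF.
Longest: frame +2, positions 44–58, 15 nt = 5 codons = 4 aa. → 4 amino acids.

4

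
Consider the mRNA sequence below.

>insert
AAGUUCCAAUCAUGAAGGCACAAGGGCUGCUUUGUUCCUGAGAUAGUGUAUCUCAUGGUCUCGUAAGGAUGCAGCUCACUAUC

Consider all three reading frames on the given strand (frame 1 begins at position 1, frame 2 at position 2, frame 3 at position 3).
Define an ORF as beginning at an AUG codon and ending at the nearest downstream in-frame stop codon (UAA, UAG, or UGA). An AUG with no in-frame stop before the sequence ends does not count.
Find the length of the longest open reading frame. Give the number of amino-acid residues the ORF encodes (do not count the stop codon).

9

Frame 1: AAG UUC CAA UCA UGA AGG CAC AAG GGC UGC UUU GUU CCU GAG AUA GUG UAU CUC AUG GUC UCG UAA GGA UGC AGC UCA CUA — AUG at 55, stop UAA at 64 → 12 nt.
Frame 2: AGU UCC AAU CAU GAA GGC ACA AGG GCU GCU UUG UUC CUG AGA UAG UGU AUC UCA UGG UCU CGU AAG GAU GCA GCU CAC UAU — no AUG→stop ORF.
Frame 3: GUU CCA AUC AUG AAG GCA CAA GGG CUG CUU UGU UCC UGA GAU AGU GUA UCU CAU GGU CUC GUA AGG AUG CAG CUC ACU AUC — AUG at 12, stop UGA at 39 → 30 nt.
Longest: frame 3, positions 12–41, 30 nt = 10 codons = 9 aa. → 9 amino acids.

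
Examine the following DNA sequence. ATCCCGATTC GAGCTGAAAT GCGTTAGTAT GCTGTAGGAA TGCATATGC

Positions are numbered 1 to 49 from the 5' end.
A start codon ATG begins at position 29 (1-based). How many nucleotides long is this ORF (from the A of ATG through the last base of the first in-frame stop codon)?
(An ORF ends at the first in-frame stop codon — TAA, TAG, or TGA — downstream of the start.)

Codons from position 29: ATG (29–31), CTG (32–34), TAG (35–37).
TAG is the first in-frame stop; ORF spans 29–37, 9 nucleotides.

9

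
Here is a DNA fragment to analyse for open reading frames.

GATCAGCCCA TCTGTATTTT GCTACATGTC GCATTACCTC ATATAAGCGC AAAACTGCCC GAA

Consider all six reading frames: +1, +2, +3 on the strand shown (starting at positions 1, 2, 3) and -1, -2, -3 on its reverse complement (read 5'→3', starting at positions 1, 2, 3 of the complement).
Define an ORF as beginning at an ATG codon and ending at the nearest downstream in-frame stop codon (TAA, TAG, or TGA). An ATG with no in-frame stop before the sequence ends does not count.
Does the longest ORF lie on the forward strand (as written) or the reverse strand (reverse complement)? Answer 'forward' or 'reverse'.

Reverse complement (5'→3'): TTCGGGCAGTTTTGCGCTTATATGAGGTAATGCGACATGTAGCAAAATACAGATGGGCTGATC
Frame +1: GAT CAG CCC ATC TGT ATT TTG CTA CAT GTC GCA TTA CCT CAT ATA AGC GCA AAA CTG CCC GAA — no ATG→stop ORF.
Frame +2: ATC AGC CCA TCT GTA TTT TGC TAC ATG TCG CAT TAC CTC ATA TAA GCG CAA AAC TGC CCG — ATG at 26, stop TAA at 44 → 21 nt.
Frame +3: TCA GCC CAT CTG TAT TTT GCT ACA TGT CGC ATT ACC TCA TAT AAG CGC AAA ACT GCC CGA — no ATG→stop ORF.
Frame -1: TTC GGG CAG TTT TGC GCT TAT ATG AGG TAA TGC GAC ATG TAG CAA AAT ACA GAT GGG CTG ATC — ATG at 22, stop TAA at 28 → 9 nt; ATG at 37, stop TAG at 40 → 6 nt.
Frame -2: TCG GGC AGT TTT GCG CTT ATA TGA GGT AAT GCG ACA TGT AGC AAA ATA CAG ATG GGC TGA — ATG at 53, stop TGA at 59 → 9 nt.
Frame -3: CGG GCA GTT TTG CGC TTA TAT GAG GTA ATG CGA CAT GTA GCA AAA TAC AGA TGG GCT GAT — no ATG→stop ORF.
Forward-strand max 21 nt; reverse-strand max 9 nt. The forward strand has the longer ORF.

forward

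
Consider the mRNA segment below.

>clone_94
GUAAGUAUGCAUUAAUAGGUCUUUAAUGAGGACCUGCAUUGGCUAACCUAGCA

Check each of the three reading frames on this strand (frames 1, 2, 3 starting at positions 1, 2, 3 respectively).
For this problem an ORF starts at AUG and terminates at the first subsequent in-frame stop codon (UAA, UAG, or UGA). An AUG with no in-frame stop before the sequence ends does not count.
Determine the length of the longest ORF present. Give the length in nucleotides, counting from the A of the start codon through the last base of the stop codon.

Frame 1: GUA AGU AUG CAU UAA UAG GUC UUU AAU GAG GAC CUG CAU UGG CUA ACC UAG — AUG at 7, stop UAA at 13 → 9 nt.
Frame 2: UAA GUA UGC AUU AAU AGG UCU UUA AUG AGG ACC UGC AUU GGC UAA CCU AGC — AUG at 26, stop UAA at 44 → 21 nt.
Frame 3: AAG UAU GCA UUA AUA GGU CUU UAA UGA GGA CCU GCA UUG GCU AAC CUA GCA — no AUG→stop ORF.
Longest: frame 2, positions 26–46, 21 nt = 7 codons = 6 aa. → 21 nucleotides.

21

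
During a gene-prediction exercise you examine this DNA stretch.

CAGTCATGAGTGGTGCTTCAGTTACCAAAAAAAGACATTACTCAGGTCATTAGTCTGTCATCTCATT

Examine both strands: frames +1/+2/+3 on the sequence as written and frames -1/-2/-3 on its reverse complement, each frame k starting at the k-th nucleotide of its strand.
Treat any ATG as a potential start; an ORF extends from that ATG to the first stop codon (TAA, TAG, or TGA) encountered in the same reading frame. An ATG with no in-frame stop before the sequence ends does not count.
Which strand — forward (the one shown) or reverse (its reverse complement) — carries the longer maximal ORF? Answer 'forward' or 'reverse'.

Reverse complement (5'→3'): AATGAGATGACAGACTAATGACCTGAGTAATGTCTTTTTTTGGTAACTGAAGCACCACTCATGACTG
Frame +1: CAG TCA TGA GTG GTG CTT CAG TTA CCA AAA AAA GAC ATT ACT CAG GTC ATT AGT CTG TCA TCT CAT — no ATG→stop ORF.
Frame +2: AGT CAT GAG TGG TGC TTC AGT TAC CAA AAA AAG ACA TTA CTC AGG TCA TTA GTC TGT CAT CTC ATT — no ATG→stop ORF.
Frame +3: GTC ATG AGT GGT GCT TCA GTT ACC AAA AAA AGA CAT TAC TCA GGT CAT TAG TCT GTC ATC TCA — ATG at 6, stop TAG at 51 → 48 nt.
Frame -1: AAT GAG ATG ACA GAC TAA TGA CCT GAG TAA TGT CTT TTT TTG GTA ACT GAA GCA CCA CTC ATG ACT — ATG at 7, stop TAA at 16 → 12 nt.
Frame -2: ATG AGA TGA CAG ACT AAT GAC CTG AGT AAT GTC TTT TTT TGG TAA CTG AAG CAC CAC TCA TGA CTG — ATG at 2, stop TGA at 8 → 9 nt.
Frame -3: TGA GAT GAC AGA CTA ATG ACC TGA GTA ATG TCT TTT TTT GGT AAC TGA AGC ACC ACT CAT GAC — ATG at 18, stop TGA at 24 → 9 nt; ATG at 30, stop TGA at 48 → 21 nt.
Forward-strand max 48 nt; reverse-strand max 21 nt. The forward strand has the longer ORF.

forward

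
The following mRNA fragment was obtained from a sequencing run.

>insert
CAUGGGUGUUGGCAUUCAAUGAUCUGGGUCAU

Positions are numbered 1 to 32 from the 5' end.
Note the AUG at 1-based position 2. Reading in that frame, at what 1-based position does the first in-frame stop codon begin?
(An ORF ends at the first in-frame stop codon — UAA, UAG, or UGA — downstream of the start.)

20

Codons from position 2: AUG (2–4), GGU (5–7), GUU (8–10), GGC (11–13), AUU (14–16), CAA (17–19), UGA (20–22).
UGA is a stop codon; it begins at position 20.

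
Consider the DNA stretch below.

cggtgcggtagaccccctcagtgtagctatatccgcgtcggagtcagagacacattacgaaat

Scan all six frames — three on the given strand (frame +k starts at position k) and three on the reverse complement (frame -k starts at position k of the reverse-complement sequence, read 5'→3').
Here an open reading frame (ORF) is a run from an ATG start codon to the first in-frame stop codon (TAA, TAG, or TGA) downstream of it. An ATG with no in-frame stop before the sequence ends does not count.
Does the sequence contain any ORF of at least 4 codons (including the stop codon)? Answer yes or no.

Reverse complement (5'→3'): ATTTCGTAATGTGTCTCTGACTCCGACGCGGATATAGCTACACTGAGGGGGTCTACCGCACCG
Frame +1: CGG TGC GGT AGA CCC CCT CAG TGT AGC TAT ATC CGC GTC GGA GTC AGA GAC ACA TTA CGA AAT — no ATG→stop ORF.
Frame +2: GGT GCG GTA GAC CCC CTC AGT GTA GCT ATA TCC GCG TCG GAG TCA GAG ACA CAT TAC GAA — no ATG→stop ORF.
Frame +3: GTG CGG TAG ACC CCC TCA GTG TAG CTA TAT CCG CGT CGG AGT CAG AGA CAC ATT ACG AAA — no ATG→stop ORF.
Frame -1: ATT TCG TAA TGT GTC TCT GAC TCC GAC GCG GAT ATA GCT ACA CTG AGG GGG TCT ACC GCA CCG — no ATG→stop ORF.
Frame -2: TTT CGT AAT GTG TCT CTG ACT CCG ACG CGG ATA TAG CTA CAC TGA GGG GGT CTA CCG CAC — no ATG→stop ORF.
Frame -3: TTC GTA ATG TGT CTC TGA CTC CGA CGC GGA TAT AGC TAC ACT GAG GGG GTC TAC CGC ACC — ATG at 9, stop TGA at 18 → 12 nt.
Frame -3 has an ORF of 4 codons (positions 9–20) ≥ 4, so yes.

yes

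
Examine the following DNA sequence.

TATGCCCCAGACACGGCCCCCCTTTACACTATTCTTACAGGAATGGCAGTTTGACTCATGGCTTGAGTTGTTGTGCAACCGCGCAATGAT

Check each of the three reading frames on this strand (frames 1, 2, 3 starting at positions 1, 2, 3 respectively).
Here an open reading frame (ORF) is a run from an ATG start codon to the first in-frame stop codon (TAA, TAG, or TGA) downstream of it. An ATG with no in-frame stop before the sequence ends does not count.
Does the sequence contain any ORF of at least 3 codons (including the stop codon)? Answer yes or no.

yes

Frame 1: TAT GCC CCA GAC ACG GCC CCC CTT TAC ACT ATT CTT ACA GGA ATG GCA GTT TGA CTC ATG GCT TGA GTT GTT GTG CAA CCG CGC AAT GAT — ATG at 43, stop TGA at 52 → 12 nt; ATG at 58, stop TGA at 64 → 9 nt.
Frame 2: ATG CCC CAG ACA CGG CCC CCC TTT ACA CTA TTC TTA CAG GAA TGG CAG TTT GAC TCA TGG CTT GAG TTG TTG TGC AAC CGC GCA ATG — no ATG→stop ORF.
Frame 3: TGC CCC AGA CAC GGC CCC CCT TTA CAC TAT TCT TAC AGG AAT GGC AGT TTG ACT CAT GGC TTG AGT TGT TGT GCA ACC GCG CAA TGA — no ATG→stop ORF.
Frame 1 has an ORF of 4 codons (positions 43–54) ≥ 3, so yes.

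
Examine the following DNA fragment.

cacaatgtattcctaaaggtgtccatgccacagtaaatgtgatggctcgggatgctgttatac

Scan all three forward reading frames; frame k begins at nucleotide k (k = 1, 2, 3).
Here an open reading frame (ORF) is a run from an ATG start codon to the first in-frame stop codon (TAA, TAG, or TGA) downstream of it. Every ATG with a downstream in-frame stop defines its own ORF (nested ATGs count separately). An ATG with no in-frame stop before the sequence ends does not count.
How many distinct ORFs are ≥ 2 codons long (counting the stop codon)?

3

Frame 1: CAC AAT GTA TTC CTA AAG GTG TCC ATG CCA CAG TAA ATG TGA TGG CTC GGG ATG CTG TTA TAC — ATG at 25, stop TAA at 34 → 12 nt; ATG at 37, stop TGA at 40 → 6 nt.
Frame 2: ACA ATG TAT TCC TAA AGG TGT CCA TGC CAC AGT AAA TGT GAT GGC TCG GGA TGC TGT TAT — ATG at 5, stop TAA at 14 → 12 nt.
Frame 3: CAA TGT ATT CCT AAA GGT GTC CAT GCC ACA GTA AAT GTG ATG GCT CGG GAT GCT GTT ATA — no ATG→stop ORF.
ORFs ≥ 2 codons: frame 1 25–36 (4 codons), frame 1 37–42 (2 codons), frame 2 5–16 (4 codons). Count = 3.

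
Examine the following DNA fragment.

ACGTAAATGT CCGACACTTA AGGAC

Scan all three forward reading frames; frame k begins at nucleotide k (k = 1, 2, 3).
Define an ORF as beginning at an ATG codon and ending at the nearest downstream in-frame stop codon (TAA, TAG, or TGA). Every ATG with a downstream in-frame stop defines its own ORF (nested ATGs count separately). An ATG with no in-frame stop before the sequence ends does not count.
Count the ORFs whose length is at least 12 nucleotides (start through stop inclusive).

Frame 1: ACG TAA ATG TCC GAC ACT TAA GGA — ATG at 7, stop TAA at 19 → 15 nt.
Frame 2: CGT AAA TGT CCG ACA CTT AAG GAC — no ATG→stop ORF.
Frame 3: GTA AAT GTC CGA CAC TTA AGG — no ATG→stop ORF.
ORFs ≥ 12 nucleotides: frame 1 7–21 (15 nucleotides). Count = 1.

1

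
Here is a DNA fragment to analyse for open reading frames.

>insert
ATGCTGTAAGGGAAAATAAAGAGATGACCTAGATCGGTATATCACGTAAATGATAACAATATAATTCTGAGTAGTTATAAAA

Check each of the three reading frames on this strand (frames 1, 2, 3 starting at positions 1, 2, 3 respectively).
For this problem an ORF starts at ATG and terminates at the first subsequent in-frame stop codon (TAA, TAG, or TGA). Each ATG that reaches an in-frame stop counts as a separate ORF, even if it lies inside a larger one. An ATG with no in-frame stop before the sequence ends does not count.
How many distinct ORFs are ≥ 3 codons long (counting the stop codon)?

3

Frame 1: ATG CTG TAA GGG AAA ATA AAG AGA TGA CCT AGA TCG GTA TAT CAC GTA AAT GAT AAC AAT ATA ATT CTG AGT AGT TAT AAA — ATG at 1, stop TAA at 7 → 9 nt.
Frame 2: TGC TGT AAG GGA AAA TAA AGA GAT GAC CTA GAT CGG TAT ATC ACG TAA ATG ATA ACA ATA TAA TTC TGA GTA GTT ATA AAA — ATG at 50, stop TAA at 62 → 15 nt.
Frame 3: GCT GTA AGG GAA AAT AAA GAG ATG ACC TAG ATC GGT ATA TCA CGT AAA TGA TAA CAA TAT AAT TCT GAG TAG TTA TAA — ATG at 24, stop TAG at 30 → 9 nt.
ORFs ≥ 3 codons: frame 1 1–9 (3 codons), frame 2 50–64 (5 codons), frame 3 24–32 (3 codons). Count = 3.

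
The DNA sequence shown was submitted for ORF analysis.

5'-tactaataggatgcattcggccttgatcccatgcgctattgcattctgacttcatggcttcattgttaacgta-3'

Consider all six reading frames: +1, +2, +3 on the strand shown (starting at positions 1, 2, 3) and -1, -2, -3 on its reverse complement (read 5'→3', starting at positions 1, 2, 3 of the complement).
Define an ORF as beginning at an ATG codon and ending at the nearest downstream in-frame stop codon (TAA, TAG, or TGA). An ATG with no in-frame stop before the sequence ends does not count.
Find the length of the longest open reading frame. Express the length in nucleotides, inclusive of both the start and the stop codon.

39

Reverse complement (5'→3'): TACGTTAACAATGAAGCCATGAAGTCAGAATGCAATAGCGCATGGGATCAAGGCCGAATGCATCCTATTAGTA
Frame +1: TAC TAA TAG GAT GCA TTC GGC CTT GAT CCC ATG CGC TAT TGC ATT CTG ACT TCA TGG CTT CAT TGT TAA CGT — ATG at 31, stop TAA at 67 → 39 nt.
Frame +2: ACT AAT AGG ATG CAT TCG GCC TTG ATC CCA TGC GCT ATT GCA TTC TGA CTT CAT GGC TTC ATT GTT AAC GTA — ATG at 11, stop TGA at 47 → 39 nt.
Frame +3: CTA ATA GGA TGC ATT CGG CCT TGA TCC CAT GCG CTA TTG CAT TCT GAC TTC ATG GCT TCA TTG TTA ACG — no ATG→stop ORF.
Frame -1: TAC GTT AAC AAT GAA GCC ATG AAG TCA GAA TGC AAT AGC GCA TGG GAT CAA GGC CGA ATG CAT CCT ATT AGT — no ATG→stop ORF.
Frame -2: ACG TTA ACA ATG AAG CCA TGA AGT CAG AAT GCA ATA GCG CAT GGG ATC AAG GCC GAA TGC ATC CTA TTA GTA — ATG at 11, stop TGA at 20 → 12 nt.
Frame -3: CGT TAA CAA TGA AGC CAT GAA GTC AGA ATG CAA TAG CGC ATG GGA TCA AGG CCG AAT GCA TCC TAT TAG — ATG at 30, stop TAG at 36 → 9 nt; ATG at 42, stop TAG at 69 → 30 nt.
Longest: frame +1, positions 31–69, 39 nt = 13 codons = 12 aa. → 39 nucleotides.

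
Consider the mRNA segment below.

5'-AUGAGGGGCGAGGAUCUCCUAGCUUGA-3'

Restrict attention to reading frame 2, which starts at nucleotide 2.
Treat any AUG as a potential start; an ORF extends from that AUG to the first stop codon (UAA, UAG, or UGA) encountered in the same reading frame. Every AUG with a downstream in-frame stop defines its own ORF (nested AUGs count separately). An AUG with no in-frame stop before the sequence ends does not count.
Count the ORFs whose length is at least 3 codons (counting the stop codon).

0

Frame 2: UGA GGG GCG AGG AUC UCC UAG CUU — no AUG→stop ORF.
No ORF reaches 3 codons. Count = 0.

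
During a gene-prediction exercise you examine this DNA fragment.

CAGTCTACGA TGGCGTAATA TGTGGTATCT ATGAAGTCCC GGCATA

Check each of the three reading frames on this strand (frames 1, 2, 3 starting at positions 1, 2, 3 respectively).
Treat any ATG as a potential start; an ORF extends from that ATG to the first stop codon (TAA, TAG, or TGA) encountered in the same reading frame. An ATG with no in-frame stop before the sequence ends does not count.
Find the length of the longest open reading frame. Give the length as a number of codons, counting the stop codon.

5

Frame 1: CAG TCT ACG ATG GCG TAA TAT GTG GTA TCT ATG AAG TCC CGG CAT — ATG at 10, stop TAA at 16 → 9 nt.
Frame 2: AGT CTA CGA TGG CGT AAT ATG TGG TAT CTA TGA AGT CCC GGC ATA — ATG at 20, stop TGA at 32 → 15 nt.
Frame 3: GTC TAC GAT GGC GTA ATA TGT GGT ATC TAT GAA GTC CCG GCA — no ATG→stop ORF.
Longest: frame 2, positions 20–34, 15 nt = 5 codons = 4 aa. → 5 codons.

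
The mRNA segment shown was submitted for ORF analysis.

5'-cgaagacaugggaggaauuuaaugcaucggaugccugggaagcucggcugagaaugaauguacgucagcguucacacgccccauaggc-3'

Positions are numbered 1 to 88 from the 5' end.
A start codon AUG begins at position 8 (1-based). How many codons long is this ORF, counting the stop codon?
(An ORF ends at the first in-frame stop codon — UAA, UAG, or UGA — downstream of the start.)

Codons from position 8: AUG (8–10), GGA (11–13), GGA (14–16), AUU (17–19), UAA (20–22).
UAA is the first in-frame stop; that's 5 codons including the stop.

5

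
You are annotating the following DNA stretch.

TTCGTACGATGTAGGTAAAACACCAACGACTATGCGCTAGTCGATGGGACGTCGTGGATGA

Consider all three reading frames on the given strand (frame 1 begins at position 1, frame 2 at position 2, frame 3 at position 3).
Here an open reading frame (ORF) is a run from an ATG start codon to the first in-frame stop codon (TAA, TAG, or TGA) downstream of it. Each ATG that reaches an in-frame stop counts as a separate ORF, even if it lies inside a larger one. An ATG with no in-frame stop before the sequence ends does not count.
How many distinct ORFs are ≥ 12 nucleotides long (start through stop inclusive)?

1

Frame 1: TTC GTA CGA TGT AGG TAA AAC ACC AAC GAC TAT GCG CTA GTC GAT GGG ACG TCG TGG ATG — no ATG→stop ORF.
Frame 2: TCG TAC GAT GTA GGT AAA ACA CCA ACG ACT ATG CGC TAG TCG ATG GGA CGT CGT GGA TGA — ATG at 32, stop TAG at 38 → 9 nt; ATG at 44, stop TGA at 59 → 18 nt.
Frame 3: CGT ACG ATG TAG GTA AAA CAC CAA CGA CTA TGC GCT AGT CGA TGG GAC GTC GTG GAT — ATG at 9, stop TAG at 12 → 6 nt.
ORFs ≥ 12 nucleotides: frame 2 44–61 (18 nucleotides). Count = 1.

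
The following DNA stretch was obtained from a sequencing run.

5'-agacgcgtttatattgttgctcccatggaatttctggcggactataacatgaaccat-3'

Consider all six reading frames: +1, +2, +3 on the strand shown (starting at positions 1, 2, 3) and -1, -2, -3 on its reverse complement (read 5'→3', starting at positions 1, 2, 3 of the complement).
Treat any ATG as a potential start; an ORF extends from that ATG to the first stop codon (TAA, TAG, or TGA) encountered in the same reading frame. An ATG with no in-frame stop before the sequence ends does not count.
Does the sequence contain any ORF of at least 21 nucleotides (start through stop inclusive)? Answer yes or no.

Reverse complement (5'→3'): ATGGTTCATGTTATAGTCCGCCAGAAATTCCATGGGAGCAACAATATAAACGCGTCT
Frame +1: AGA CGC GTT TAT ATT GTT GCT CCC ATG GAA TTT CTG GCG GAC TAT AAC ATG AAC CAT — no ATG→stop ORF.
Frame +2: GAC GCG TTT ATA TTG TTG CTC CCA TGG AAT TTC TGG CGG ACT ATA ACA TGA ACC — no ATG→stop ORF.
Frame +3: ACG CGT TTA TAT TGT TGC TCC CAT GGA ATT TCT GGC GGA CTA TAA CAT GAA CCA — no ATG→stop ORF.
Frame -1: ATG GTT CAT GTT ATA GTC CGC CAG AAA TTC CAT GGG AGC AAC AAT ATA AAC GCG TCT — no ATG→stop ORF.
Frame -2: TGG TTC ATG TTA TAG TCC GCC AGA AAT TCC ATG GGA GCA ACA ATA TAA ACG CGT — ATG at 8, stop TAG at 14 → 9 nt; ATG at 32, stop TAA at 47 → 18 nt.
Frame -3: GGT TCA TGT TAT AGT CCG CCA GAA ATT CCA TGG GAG CAA CAA TAT AAA CGC GTC — no ATG→stop ORF.
Largest ORF found is 18 nucleotides < 21, so no.

no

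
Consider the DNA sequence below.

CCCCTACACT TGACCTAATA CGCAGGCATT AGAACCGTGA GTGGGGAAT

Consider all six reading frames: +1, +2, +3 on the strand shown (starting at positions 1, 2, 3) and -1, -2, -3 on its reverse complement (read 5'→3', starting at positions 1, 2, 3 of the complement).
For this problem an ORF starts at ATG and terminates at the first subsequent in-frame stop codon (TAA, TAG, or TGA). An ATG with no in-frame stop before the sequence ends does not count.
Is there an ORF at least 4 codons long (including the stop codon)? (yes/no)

yes

Reverse complement (5'→3'): ATTCCCCACTCACGGTTCTAATGCCTGCGTATTAGGTCAAGTGTAGGGG
Frame +1: CCC CTA CAC TTG ACC TAA TAC GCA GGC ATT AGA ACC GTG AGT GGG GAA — no ATG→stop ORF.
Frame +2: CCC TAC ACT TGA CCT AAT ACG CAG GCA TTA GAA CCG TGA GTG GGG AAT — no ATG→stop ORF.
Frame +3: CCT ACA CTT GAC CTA ATA CGC AGG CAT TAG AAC CGT GAG TGG GGA — no ATG→stop ORF.
Frame -1: ATT CCC CAC TCA CGG TTC TAA TGC CTG CGT ATT AGG TCA AGT GTA GGG — no ATG→stop ORF.
Frame -2: TTC CCC ACT CAC GGT TCT AAT GCC TGC GTA TTA GGT CAA GTG TAG GGG — no ATG→stop ORF.
Frame -3: TCC CCA CTC ACG GTT CTA ATG CCT GCG TAT TAG GTC AAG TGT AGG — ATG at 21, stop TAG at 33 → 15 nt.
Frame -3 has an ORF of 5 codons (positions 21–35) ≥ 4, so yes.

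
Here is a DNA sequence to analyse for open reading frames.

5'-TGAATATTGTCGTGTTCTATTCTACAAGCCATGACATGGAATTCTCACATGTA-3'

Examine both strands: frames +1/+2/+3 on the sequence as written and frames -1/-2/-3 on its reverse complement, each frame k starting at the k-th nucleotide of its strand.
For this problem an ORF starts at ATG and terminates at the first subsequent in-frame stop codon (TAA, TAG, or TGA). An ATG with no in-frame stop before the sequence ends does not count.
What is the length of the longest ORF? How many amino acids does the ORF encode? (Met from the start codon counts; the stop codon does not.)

Reverse complement (5'→3'): TACATGTGAGAATTCCATGTCATGGCTTGTAGAATAGAACACGACAATATTCA
Frame +1: TGA ATA TTG TCG TGT TCT ATT CTA CAA GCC ATG ACA TGG AAT TCT CAC ATG — no ATG→stop ORF.
Frame +2: GAA TAT TGT CGT GTT CTA TTC TAC AAG CCA TGA CAT GGA ATT CTC ACA TGT — no ATG→stop ORF.
Frame +3: AAT ATT GTC GTG TTC TAT TCT ACA AGC CAT GAC ATG GAA TTC TCA CAT GTA — no ATG→stop ORF.
Frame -1: TAC ATG TGA GAA TTC CAT GTC ATG GCT TGT AGA ATA GAA CAC GAC AAT ATT — ATG at 4, stop TGA at 7 → 6 nt.
Frame -2: ACA TGT GAG AAT TCC ATG TCA TGG CTT GTA GAA TAG AAC ACG ACA ATA TTC — ATG at 17, stop TAG at 35 → 21 nt.
Frame -3: CAT GTG AGA ATT CCA TGT CAT GGC TTG TAG AAT AGA ACA CGA CAA TAT TCA — no ATG→stop ORF.
Longest: frame -2, positions 17–37, 21 nt = 7 codons = 6 aa. → 6 amino acids.

6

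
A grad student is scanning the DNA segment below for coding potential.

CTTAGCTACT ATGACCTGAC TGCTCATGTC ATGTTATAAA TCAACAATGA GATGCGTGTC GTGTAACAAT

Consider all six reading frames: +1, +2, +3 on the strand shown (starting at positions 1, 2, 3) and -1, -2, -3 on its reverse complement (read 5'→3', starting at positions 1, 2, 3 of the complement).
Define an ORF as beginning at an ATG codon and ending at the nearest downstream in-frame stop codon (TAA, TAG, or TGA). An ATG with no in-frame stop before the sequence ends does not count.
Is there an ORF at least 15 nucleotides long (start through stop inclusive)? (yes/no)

Reverse complement (5'→3'): ATTGTTACACGACACGCATCTCATTGTTGATTTATAACATGACATGAGCAGTCAGGTCATAGTAGCTAAG
Frame +1: CTT AGC TAC TAT GAC CTG ACT GCT CAT GTC ATG TTA TAA ATC AAC AAT GAG ATG CGT GTC GTG TAA CAA — ATG at 31, stop TAA at 37 → 9 nt; ATG at 52, stop TAA at 64 → 15 nt.
Frame +2: TTA GCT ACT ATG ACC TGA CTG CTC ATG TCA TGT TAT AAA TCA ACA ATG AGA TGC GTG TCG TGT AAC AAT — ATG at 11, stop TGA at 17 → 9 nt.
Frame +3: TAG CTA CTA TGA CCT GAC TGC TCA TGT CAT GTT ATA AAT CAA CAA TGA GAT GCG TGT CGT GTA ACA — no ATG→stop ORF.
Frame -1: ATT GTT ACA CGA CAC GCA TCT CAT TGT TGA TTT ATA ACA TGA CAT GAG CAG TCA GGT CAT AGT AGC TAA — no ATG→stop ORF.
Frame -2: TTG TTA CAC GAC ACG CAT CTC ATT GTT GAT TTA TAA CAT GAC ATG AGC AGT CAG GTC ATA GTA GCT AAG — no ATG→stop ORF.
Frame -3: TGT TAC ACG ACA CGC ATC TCA TTG TTG ATT TAT AAC ATG ACA TGA GCA GTC AGG TCA TAG TAG CTA — ATG at 39, stop TGA at 45 → 9 nt.
Frame +1 has an ORF of 15 nucleotides (positions 52–66) ≥ 15, so yes.

yes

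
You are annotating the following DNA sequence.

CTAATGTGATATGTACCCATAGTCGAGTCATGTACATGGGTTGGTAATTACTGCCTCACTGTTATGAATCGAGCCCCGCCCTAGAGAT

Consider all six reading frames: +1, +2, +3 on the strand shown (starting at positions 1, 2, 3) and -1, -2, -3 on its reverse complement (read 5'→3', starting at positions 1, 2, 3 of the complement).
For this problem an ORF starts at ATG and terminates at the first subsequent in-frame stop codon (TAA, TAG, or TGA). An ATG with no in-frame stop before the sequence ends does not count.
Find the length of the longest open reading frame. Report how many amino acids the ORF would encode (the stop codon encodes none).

6

Reverse complement (5'→3'): ATCTCTAGGGCGGGGCTCGATTCATAACAGTGAGGCAGTAATTACCAACCCATGTACATGACTCGACTATGGGTACATATCACATTAG
Frame +1: CTA ATG TGA TAT GTA CCC ATA GTC GAG TCA TGT ACA TGG GTT GGT AAT TAC TGC CTC ACT GTT ATG AAT CGA GCC CCG CCC TAG AGA — ATG at 4, stop TGA at 7 → 6 nt; ATG at 64, stop TAG at 82 → 21 nt.
Frame +2: TAA TGT GAT ATG TAC CCA TAG TCG AGT CAT GTA CAT GGG TTG GTA ATT ACT GCC TCA CTG TTA TGA ATC GAG CCC CGC CCT AGA GAT — ATG at 11, stop TAG at 20 → 12 nt.
Frame +3: AAT GTG ATA TGT ACC CAT AGT CGA GTC ATG TAC ATG GGT TGG TAA TTA CTG CCT CAC TGT TAT GAA TCG AGC CCC GCC CTA GAG — ATG at 30, stop TAA at 45 → 18 nt; ATG at 36, stop TAA at 45 → 12 nt.
Frame -1: ATC TCT AGG GCG GGG CTC GAT TCA TAA CAG TGA GGC AGT AAT TAC CAA CCC ATG TAC ATG ACT CGA CTA TGG GTA CAT ATC ACA TTA — no ATG→stop ORF.
Frame -2: TCT CTA GGG CGG GGC TCG ATT CAT AAC AGT GAG GCA GTA ATT ACC AAC CCA TGT ACA TGA CTC GAC TAT GGG TAC ATA TCA CAT TAG — no ATG→stop ORF.
Frame -3: CTC TAG GGC GGG GCT CGA TTC ATA ACA GTG AGG CAG TAA TTA CCA ACC CAT GTA CAT GAC TCG ACT ATG GGT ACA TAT CAC ATT — no ATG→stop ORF.
Longest: frame +1, positions 64–84, 21 nt = 7 codons = 6 aa. → 6 amino acids.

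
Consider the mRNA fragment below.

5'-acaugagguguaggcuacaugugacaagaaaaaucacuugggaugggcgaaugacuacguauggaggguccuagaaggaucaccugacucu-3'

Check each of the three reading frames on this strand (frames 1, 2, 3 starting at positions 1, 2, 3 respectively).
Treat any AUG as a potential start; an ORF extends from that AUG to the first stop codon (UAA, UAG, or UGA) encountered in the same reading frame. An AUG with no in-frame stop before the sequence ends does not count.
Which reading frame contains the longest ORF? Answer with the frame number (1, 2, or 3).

Frame 1: ACA UGA GGU GUA GGC UAC AUG UGA CAA GAA AAA UCA CUU GGG AUG GGC GAA UGA CUA CGU AUG GAG GGU CCU AGA AGG AUC ACC UGA CUC — AUG at 19, stop UGA at 22 → 6 nt; AUG at 43, stop UGA at 52 → 12 nt; AUG at 61, stop UGA at 85 → 27 nt.
Frame 2: CAU GAG GUG UAG GCU ACA UGU GAC AAG AAA AAU CAC UUG GGA UGG GCG AAU GAC UAC GUA UGG AGG GUC CUA GAA GGA UCA CCU GAC UCU — no AUG→stop ORF.
Frame 3: AUG AGG UGU AGG CUA CAU GUG ACA AGA AAA AUC ACU UGG GAU GGG CGA AUG ACU ACG UAU GGA GGG UCC UAG AAG GAU CAC CUG ACU — AUG at 3, stop UAG at 72 → 72 nt; AUG at 51, stop UAG at 72 → 24 nt.
Longest ORF is 72 nt in frame 3 (positions 3–74).

3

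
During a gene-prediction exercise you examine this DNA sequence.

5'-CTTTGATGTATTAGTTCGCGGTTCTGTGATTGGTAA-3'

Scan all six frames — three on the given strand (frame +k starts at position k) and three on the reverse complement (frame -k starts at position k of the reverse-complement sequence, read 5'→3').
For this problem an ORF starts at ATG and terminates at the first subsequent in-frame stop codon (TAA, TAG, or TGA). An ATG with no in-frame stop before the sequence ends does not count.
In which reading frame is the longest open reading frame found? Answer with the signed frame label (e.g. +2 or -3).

+3

Reverse complement (5'→3'): TTACCAATCACAGAACCGCGAACTAATACATCAAAG
Frame +1: CTT TGA TGT ATT AGT TCG CGG TTC TGT GAT TGG TAA — no ATG→stop ORF.
Frame +2: TTT GAT GTA TTA GTT CGC GGT TCT GTG ATT GGT — no ATG→stop ORF.
Frame +3: TTG ATG TAT TAG TTC GCG GTT CTG TGA TTG GTA — ATG at 6, stop TAG at 12 → 9 nt.
Frame -1: TTA CCA ATC ACA GAA CCG CGA ACT AAT ACA TCA AAG — no ATG→stop ORF.
Frame -2: TAC CAA TCA CAG AAC CGC GAA CTA ATA CAT CAA — no ATG→stop ORF.
Frame -3: ACC AAT CAC AGA ACC GCG AAC TAA TAC ATC AAA — no ATG→stop ORF.
Longest ORF is 9 nt in frame +3 (positions 6–14).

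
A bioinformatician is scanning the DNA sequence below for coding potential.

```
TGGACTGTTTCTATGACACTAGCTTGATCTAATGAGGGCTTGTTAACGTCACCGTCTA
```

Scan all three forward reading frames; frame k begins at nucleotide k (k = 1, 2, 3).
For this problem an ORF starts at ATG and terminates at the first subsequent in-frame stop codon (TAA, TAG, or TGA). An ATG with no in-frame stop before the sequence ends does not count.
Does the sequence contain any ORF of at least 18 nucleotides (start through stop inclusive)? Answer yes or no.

no

Frame 1: TGG ACT GTT TCT ATG ACA CTA GCT TGA TCT AAT GAG GGC TTG TTA ACG TCA CCG TCT — ATG at 13, stop TGA at 25 → 15 nt.
Frame 2: GGA CTG TTT CTA TGA CAC TAG CTT GAT CTA ATG AGG GCT TGT TAA CGT CAC CGT CTA — ATG at 32, stop TAA at 44 → 15 nt.
Frame 3: GAC TGT TTC TAT GAC ACT AGC TTG ATC TAA TGA GGG CTT GTT AAC GTC ACC GTC — no ATG→stop ORF.
Largest ORF found is 15 nucleotides < 18, so no.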